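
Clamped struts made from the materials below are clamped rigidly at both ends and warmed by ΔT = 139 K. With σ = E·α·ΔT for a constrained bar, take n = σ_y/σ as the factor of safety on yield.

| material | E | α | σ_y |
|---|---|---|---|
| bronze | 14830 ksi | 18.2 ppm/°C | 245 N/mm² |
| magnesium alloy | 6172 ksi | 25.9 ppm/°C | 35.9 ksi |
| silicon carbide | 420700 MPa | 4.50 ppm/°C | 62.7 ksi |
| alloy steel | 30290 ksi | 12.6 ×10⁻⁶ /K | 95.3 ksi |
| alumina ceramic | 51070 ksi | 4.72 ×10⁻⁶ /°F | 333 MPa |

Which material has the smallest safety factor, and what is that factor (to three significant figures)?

In consistent units (E in GPa, α in ×10⁻⁶/K, σ_y in MPa):
  bronze: E = 102.2, α = 18.2, σ_y = 245.0 → σ = 259 MPa, n = 0.947
  magnesium alloy: E = 42.55, α = 25.9, σ_y = 247.5 → σ = 153 MPa, n = 1.62
  silicon carbide: E = 420.7, α = 4.50, σ_y = 432.3 → σ = 263 MPa, n = 1.64
  alloy steel: E = 208.8, α = 12.6, σ_y = 657.1 → σ = 366 MPa, n = 1.80
  alumina ceramic: E = 352.1, α = 8.50, σ_y = 333.0 → σ = 416 MPa, n = 0.801
The minimum is alumina ceramic at n = 0.801.

alumina ceramic, n = 0.801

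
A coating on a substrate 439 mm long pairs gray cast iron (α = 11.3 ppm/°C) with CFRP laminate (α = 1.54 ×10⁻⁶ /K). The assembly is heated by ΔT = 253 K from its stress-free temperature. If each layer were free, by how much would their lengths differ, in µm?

1080 µm

Δα = |11.3 − 1.54|×10⁻⁶/K = 9.76×10⁻⁶/K.
ΔL_mismatch = Δα·L·ΔT = 9.76×10⁻⁶ × 439.0 mm × 253.0 K = 1080 µm.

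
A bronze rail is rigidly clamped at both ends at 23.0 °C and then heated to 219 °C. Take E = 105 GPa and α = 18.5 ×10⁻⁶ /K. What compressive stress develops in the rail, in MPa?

381 MPa

ΔT = 196.0 K. Constrained thermal stress σ = E·α·ΔT = 105.0×10³ MPa × 18.5×10⁻⁶ × 196.0 = 381 MPa (compressive).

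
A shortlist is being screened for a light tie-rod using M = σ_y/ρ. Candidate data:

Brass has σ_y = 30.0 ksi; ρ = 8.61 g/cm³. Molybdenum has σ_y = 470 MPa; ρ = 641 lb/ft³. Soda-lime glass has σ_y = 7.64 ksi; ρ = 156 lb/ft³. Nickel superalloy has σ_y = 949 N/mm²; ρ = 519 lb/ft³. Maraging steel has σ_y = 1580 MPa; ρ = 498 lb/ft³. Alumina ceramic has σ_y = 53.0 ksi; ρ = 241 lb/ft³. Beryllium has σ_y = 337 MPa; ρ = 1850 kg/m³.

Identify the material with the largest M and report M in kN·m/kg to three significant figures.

Convert each candidate to consistent units, then evaluate M:
  brass: σ_y = 206.8 MPa, ρ = 8610 kg/m³
  molybdenum: σ_y = 470.0 MPa, ρ = 10270 kg/m³
  soda-lime glass: σ_y = 52.68 MPa, ρ = 2499 kg/m³
  nickel superalloy: σ_y = 949.0 MPa, ρ = 8314 kg/m³
  maraging steel: σ_y = 1580 MPa, ρ = 7977 kg/m³
  alumina ceramic: σ_y = 365.4 MPa, ρ = 3860 kg/m³
  beryllium: σ_y = 337.0 MPa, ρ = 1850 kg/m³
  maraging steel: M = 198 kN·m/kg
  beryllium: M = 182 kN·m/kg
  nickel superalloy: M = 114 kN·m/kg
  alumina ceramic: M = 94.7 kN·m/kg
  molybdenum: M = 45.8 kN·m/kg
  brass: M = 24.0 kN·m/kg
  soda-lime glass: M = 21.1 kN·m/kg
The maximum is for maraging steel.

maraging steel, M = 198 kN·m/kg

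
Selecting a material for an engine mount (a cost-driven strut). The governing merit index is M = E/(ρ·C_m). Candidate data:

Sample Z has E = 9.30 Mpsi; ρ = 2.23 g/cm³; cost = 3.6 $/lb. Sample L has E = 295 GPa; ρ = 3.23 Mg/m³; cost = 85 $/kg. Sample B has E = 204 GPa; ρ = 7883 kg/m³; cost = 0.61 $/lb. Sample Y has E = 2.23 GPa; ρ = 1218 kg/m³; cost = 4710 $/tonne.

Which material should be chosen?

Normalizing units and computing the index:
  sample Z: E = 64.12 GPa, ρ = 2230 kg/m³, cost = 7.937 $/kg
  sample L: E = 295.0 GPa, ρ = 3230 kg/m³, cost = 85.00 $/kg
  sample B: E = 204.0 GPa, ρ = 7883 kg/m³, cost = 1.345 $/kg
  sample Y: E = 2.230 GPa, ρ = 1218 kg/m³, cost = 4.710 $/kg
  sample B: M = 19.2 MN·m per $
  sample Z: M = 3.62 MN·m per $
  sample L: M = 1.07 MN·m per $
  sample Y: M = 0.389 MN·m per $
Sample B ranks first.

sample B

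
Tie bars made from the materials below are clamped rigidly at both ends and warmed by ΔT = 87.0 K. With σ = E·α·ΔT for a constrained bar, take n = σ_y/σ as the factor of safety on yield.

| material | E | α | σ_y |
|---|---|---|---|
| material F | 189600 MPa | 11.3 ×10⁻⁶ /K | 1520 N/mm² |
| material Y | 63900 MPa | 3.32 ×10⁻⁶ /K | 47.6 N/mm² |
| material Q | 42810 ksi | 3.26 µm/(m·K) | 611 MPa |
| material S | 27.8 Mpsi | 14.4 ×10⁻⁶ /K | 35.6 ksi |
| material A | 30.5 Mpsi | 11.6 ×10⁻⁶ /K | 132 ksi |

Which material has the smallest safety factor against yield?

material S

Per material, after unit conversion:
  material F: E = 189.6, α = 11.3, σ_y = 1520 → σ = 186 MPa, n = 8.15
  material Y: E = 63.90, α = 3.32, σ_y = 47.60 → σ = 18.5 MPa, n = 2.58
  material Q: E = 295.2, α = 3.26, σ_y = 611.0 → σ = 83.7 MPa, n = 7.30
  material S: E = 191.7, α = 14.4, σ_y = 245.5 → σ = 240 MPa, n = 1.02
  material A: E = 210.3, α = 11.6, σ_y = 910.1 → σ = 212 MPa, n = 4.29
Smallest n: material S with n = 1.02.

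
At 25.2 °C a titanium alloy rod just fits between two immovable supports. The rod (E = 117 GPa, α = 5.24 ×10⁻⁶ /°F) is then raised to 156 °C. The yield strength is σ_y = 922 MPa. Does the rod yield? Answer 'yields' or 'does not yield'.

does not yield

α = 5.24×10⁻⁶/°F × 9/5 = 9.43×10⁻⁶/K.
ΔT = 130.8 K. Constrained thermal stress σ = E·α·ΔT = 117.0×10³ MPa × 9.43×10⁻⁶ × 130.8 = 144 MPa (compressive).
Compare to σ_y = 922 MPa: σ < σ_y, so it does not yield.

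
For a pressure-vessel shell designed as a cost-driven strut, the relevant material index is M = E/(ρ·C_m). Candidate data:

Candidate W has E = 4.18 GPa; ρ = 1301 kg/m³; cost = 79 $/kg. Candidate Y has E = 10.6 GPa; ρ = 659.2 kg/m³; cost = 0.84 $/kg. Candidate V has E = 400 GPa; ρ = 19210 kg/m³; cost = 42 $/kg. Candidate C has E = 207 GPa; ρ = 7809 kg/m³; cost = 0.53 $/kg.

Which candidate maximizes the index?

Evaluate M for each candidate:
  candidate C: M = 50.0 MN·m per $
  candidate Y: M = 19.1 MN·m per $
  candidate V: M = 0.496 MN·m per $
  candidate W: M = 0.0407 MN·m per $
Highest index: candidate C.

candidate C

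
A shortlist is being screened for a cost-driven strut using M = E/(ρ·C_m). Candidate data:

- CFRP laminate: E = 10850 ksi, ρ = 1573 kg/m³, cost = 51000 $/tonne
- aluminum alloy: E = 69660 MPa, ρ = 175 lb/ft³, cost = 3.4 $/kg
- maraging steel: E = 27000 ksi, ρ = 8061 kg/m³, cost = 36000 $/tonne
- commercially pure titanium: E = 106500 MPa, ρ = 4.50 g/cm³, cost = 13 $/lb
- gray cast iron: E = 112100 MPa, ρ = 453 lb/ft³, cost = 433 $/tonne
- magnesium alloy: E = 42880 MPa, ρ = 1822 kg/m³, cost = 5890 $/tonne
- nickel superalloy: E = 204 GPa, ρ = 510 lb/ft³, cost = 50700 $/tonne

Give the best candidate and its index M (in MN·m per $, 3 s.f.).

gray cast iron, M = 35.7 MN·m per $

Putting every candidate on a common basis:
  CFRP laminate: E = 74.81 GPa, ρ = 1573 kg/m³, cost = 51.00 $/kg
  aluminum alloy: E = 69.66 GPa, ρ = 2803 kg/m³, cost = 3.400 $/kg
  maraging steel: E = 186.2 GPa, ρ = 8061 kg/m³, cost = 36.00 $/kg
  commercially pure titanium: E = 106.5 GPa, ρ = 4500 kg/m³, cost = 28.66 $/kg
  gray cast iron: E = 112.1 GPa, ρ = 7256 kg/m³, cost = 0.4330 $/kg
  magnesium alloy: E = 42.88 GPa, ρ = 1822 kg/m³, cost = 5.890 $/kg
  nickel superalloy: E = 204.0 GPa, ρ = 8169 kg/m³, cost = 50.70 $/kg
  gray cast iron: M = 35.7 MN·m per $
  aluminum alloy: M = 7.31 MN·m per $
  magnesium alloy: M = 4.00 MN·m per $
  CFRP laminate: M = 0.933 MN·m per $
  commercially pure titanium: M = 0.826 MN·m per $
  maraging steel: M = 0.641 MN·m per $
  nickel superalloy: M = 0.493 MN·m per $
Gray cast iron has the largest M.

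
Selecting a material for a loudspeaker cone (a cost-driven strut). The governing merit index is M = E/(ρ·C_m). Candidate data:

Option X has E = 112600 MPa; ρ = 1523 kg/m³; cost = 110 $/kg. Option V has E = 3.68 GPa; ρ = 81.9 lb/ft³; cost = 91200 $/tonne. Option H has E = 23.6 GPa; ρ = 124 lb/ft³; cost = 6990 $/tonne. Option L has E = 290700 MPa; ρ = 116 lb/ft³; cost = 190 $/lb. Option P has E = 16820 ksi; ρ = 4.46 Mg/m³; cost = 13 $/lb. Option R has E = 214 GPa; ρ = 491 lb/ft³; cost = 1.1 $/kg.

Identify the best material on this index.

Convert each candidate to consistent units, then evaluate M:
  option X: E = 112.6 GPa, ρ = 1523 kg/m³, cost = 110.0 $/kg
  option V: E = 3.680 GPa, ρ = 1312 kg/m³, cost = 91.20 $/kg
  option H: E = 23.60 GPa, ρ = 1986 kg/m³, cost = 6.990 $/kg
  option L: E = 290.7 GPa, ρ = 1858 kg/m³, cost = 418.9 $/kg
  option P: E = 116.0 GPa, ρ = 4460 kg/m³, cost = 28.66 $/kg
  option R: E = 214.0 GPa, ρ = 7865 kg/m³, cost = 1.100 $/kg
  option R: M = 24.7 MN·m per $
  option H: M = 1.70 MN·m per $
  option P: M = 0.907 MN·m per $
  option X: M = 0.672 MN·m per $
  option L: M = 0.373 MN·m per $
  option V: M = 0.0308 MN·m per $
Highest index: option R.

option R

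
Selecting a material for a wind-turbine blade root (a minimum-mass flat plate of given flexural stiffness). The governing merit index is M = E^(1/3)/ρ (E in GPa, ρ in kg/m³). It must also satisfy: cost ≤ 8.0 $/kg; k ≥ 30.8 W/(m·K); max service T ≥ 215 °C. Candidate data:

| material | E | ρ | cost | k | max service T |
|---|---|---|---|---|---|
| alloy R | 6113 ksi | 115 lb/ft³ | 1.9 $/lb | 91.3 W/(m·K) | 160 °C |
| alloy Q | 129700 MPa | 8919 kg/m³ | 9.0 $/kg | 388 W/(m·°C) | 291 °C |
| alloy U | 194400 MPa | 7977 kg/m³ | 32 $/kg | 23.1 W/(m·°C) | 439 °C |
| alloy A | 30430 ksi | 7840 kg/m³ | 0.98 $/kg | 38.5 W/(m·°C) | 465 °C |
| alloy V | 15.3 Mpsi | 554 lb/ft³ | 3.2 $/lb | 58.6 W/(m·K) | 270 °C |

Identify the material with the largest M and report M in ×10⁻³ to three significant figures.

alloy A, M = 0.758×10⁻³

Screen on constraints: cost ≤ 8.0 $/kg; k ≥ 30.8 W/(m·K); max service T ≥ 215 °C. Survivors: alloy A, alloy V.
Normalizing units and computing the index:
  alloy A: E = 209.8 GPa, ρ = 7840 kg/m³
  alloy V: E = 105.5 GPa, ρ = 8874 kg/m³
  alloy A: M = 0.758×10⁻³
  alloy V: M = 0.532×10⁻³
Highest index: alloy A.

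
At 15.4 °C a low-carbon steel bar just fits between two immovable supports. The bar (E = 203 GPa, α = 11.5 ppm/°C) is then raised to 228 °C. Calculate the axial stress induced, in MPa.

ΔT = 212.6 K. Constrained thermal stress σ = E·α·ΔT = 203.0×10³ MPa × 11.5×10⁻⁶ × 212.6 = 496 MPa (compressive).

496 MPa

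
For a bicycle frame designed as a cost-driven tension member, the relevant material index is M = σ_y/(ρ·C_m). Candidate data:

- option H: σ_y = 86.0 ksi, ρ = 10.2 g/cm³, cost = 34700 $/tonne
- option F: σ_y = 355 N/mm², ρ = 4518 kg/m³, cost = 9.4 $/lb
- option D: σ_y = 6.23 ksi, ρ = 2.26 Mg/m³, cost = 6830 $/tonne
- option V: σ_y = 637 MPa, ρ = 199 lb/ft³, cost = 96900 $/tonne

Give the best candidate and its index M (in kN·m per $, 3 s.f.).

option F, M = 3.79 kN·m per $

Convert each candidate to consistent units, then evaluate M:
  option H: σ_y = 592.9 MPa, ρ = 10200 kg/m³, cost = 34.70 $/kg
  option F: σ_y = 355.0 MPa, ρ = 4518 kg/m³, cost = 20.72 $/kg
  option D: σ_y = 42.95 MPa, ρ = 2260 kg/m³, cost = 6.830 $/kg
  option V: σ_y = 637.0 MPa, ρ = 3188 kg/m³, cost = 96.90 $/kg
  option F: M = 3.79 kN·m per $
  option D: M = 2.78 kN·m per $
  option V: M = 2.06 kN·m per $
  option H: M = 1.68 kN·m per $
Option F ranks first.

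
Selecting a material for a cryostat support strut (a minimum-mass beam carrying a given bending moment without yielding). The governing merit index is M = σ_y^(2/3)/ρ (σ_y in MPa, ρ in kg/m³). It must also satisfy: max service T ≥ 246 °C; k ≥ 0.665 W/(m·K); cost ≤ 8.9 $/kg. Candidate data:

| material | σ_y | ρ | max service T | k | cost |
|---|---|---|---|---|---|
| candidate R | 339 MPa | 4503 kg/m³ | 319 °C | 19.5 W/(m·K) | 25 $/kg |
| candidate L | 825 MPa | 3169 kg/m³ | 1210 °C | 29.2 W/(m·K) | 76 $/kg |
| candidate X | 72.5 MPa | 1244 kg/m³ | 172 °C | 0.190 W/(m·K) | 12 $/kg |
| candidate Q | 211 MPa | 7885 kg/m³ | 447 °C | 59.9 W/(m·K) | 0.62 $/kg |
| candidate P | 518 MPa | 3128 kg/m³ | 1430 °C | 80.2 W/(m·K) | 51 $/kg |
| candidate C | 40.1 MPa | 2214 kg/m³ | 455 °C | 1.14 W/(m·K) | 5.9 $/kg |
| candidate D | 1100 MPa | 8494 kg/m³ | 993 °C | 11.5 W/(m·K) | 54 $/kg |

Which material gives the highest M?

candidate C

Screen on constraints: max service T ≥ 246 °C; k ≥ 0.665 W/(m·K); cost ≤ 8.9 $/kg. Survivors: candidate Q, candidate C.
Computing M directly (units already consistent):
  candidate C: M = 5.29×10⁻³
  candidate Q: M = 4.49×10⁻³
Candidate C has the largest M.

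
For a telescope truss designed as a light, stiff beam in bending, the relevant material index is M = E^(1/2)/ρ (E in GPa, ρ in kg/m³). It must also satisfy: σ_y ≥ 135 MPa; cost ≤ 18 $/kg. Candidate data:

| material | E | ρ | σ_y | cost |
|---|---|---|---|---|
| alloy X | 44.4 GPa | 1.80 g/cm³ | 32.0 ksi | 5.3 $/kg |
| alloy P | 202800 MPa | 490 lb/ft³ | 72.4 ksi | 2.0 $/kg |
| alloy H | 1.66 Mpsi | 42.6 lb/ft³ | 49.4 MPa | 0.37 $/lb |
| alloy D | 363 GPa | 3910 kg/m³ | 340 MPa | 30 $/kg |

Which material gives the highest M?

Screen on constraints: σ_y ≥ 135 MPa; cost ≤ 18 $/kg. Survivors: alloy X, alloy P.
After converting to SI:
  alloy X: E = 44.40 GPa, ρ = 1800 kg/m³
  alloy P: E = 202.8 GPa, ρ = 7849 kg/m³
  alloy X: M = 3.70×10⁻³
  alloy P: M = 1.81×10⁻³
Highest index: alloy X.

alloy X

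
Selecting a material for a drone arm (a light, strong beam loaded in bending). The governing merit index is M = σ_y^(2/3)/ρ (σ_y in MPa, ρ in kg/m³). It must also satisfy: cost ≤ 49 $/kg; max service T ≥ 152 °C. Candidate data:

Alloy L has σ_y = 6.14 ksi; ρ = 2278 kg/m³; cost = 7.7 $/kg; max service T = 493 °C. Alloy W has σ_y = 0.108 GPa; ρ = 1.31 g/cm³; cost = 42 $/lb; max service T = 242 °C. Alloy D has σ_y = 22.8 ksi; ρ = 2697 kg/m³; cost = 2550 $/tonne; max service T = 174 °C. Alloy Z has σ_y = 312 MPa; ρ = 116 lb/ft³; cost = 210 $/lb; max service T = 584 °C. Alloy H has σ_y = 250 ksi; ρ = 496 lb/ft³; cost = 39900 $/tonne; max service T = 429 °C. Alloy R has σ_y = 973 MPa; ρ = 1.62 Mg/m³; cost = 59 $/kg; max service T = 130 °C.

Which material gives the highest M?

Screen on constraints: cost ≤ 49 $/kg; max service T ≥ 152 °C. Survivors: alloy L, alloy D, alloy H.
Normalizing units and computing the index:
  alloy L: σ_y = 42.33 MPa, ρ = 2278 kg/m³
  alloy D: σ_y = 157.2 MPa, ρ = 2697 kg/m³
  alloy H: σ_y = 1724 MPa, ρ = 7945 kg/m³
  alloy H: M = 18.1×10⁻³
  alloy D: M = 10.8×10⁻³
  alloy L: M = 5.33×10⁻³
Alloy H ranks first.

alloy H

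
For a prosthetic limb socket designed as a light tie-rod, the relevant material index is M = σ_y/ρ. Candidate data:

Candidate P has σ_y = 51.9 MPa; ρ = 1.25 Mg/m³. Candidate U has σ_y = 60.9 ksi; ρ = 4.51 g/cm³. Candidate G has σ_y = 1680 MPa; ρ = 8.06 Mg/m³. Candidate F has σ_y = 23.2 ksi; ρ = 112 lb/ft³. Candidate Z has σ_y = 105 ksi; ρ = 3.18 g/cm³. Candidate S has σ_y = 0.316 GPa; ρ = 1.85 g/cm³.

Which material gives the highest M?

Convert each candidate to consistent units, then evaluate M:
  candidate P: σ_y = 51.90 MPa, ρ = 1250 kg/m³
  candidate U: σ_y = 419.9 MPa, ρ = 4510 kg/m³
  candidate G: σ_y = 1680 MPa, ρ = 8060 kg/m³
  candidate F: σ_y = 160.0 MPa, ρ = 1794 kg/m³
  candidate Z: σ_y = 723.9 MPa, ρ = 3180 kg/m³
  candidate S: σ_y = 316.0 MPa, ρ = 1850 kg/m³
  candidate Z: M = 228 kN·m/kg
  candidate G: M = 208 kN·m/kg
  candidate S: M = 171 kN·m/kg
  candidate U: M = 93.1 kN·m/kg
  candidate F: M = 89.2 kN·m/kg
  candidate P: M = 41.5 kN·m/kg
Candidate Z ranks first.

candidate Z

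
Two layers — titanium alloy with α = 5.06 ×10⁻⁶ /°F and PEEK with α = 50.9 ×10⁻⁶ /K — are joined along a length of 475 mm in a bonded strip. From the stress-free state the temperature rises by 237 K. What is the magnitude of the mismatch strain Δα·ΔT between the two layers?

9.90×10⁻³

titanium alloy: α = 5.06×10⁻⁶/°F × 9/5 = 9.11×10⁻⁶/K.
Δα = |9.11 − 50.9|×10⁻⁶/K = 41.8×10⁻⁶/K.
Mismatch strain = Δα·ΔT = 41.8×10⁻⁶ × 237.0 = 9.90×10⁻³.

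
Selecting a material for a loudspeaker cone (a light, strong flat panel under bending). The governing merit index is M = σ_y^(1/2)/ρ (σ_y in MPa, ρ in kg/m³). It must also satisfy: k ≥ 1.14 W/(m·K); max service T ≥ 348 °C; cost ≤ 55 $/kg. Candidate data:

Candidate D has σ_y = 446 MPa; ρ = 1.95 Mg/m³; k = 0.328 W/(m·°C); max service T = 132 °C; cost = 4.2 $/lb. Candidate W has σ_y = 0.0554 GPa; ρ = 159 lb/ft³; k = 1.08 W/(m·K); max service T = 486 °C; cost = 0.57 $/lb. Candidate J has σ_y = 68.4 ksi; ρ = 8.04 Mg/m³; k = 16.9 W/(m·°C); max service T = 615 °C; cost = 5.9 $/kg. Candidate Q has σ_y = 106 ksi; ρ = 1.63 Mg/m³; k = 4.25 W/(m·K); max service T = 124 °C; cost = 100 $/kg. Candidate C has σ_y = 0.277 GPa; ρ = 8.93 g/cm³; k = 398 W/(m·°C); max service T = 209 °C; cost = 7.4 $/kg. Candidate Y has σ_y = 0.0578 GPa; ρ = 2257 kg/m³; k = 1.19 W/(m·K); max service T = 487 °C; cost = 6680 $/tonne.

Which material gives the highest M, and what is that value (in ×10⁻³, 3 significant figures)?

candidate Y, M = 3.37×10⁻³

Screen on constraints: k ≥ 1.14 W/(m·K); max service T ≥ 348 °C; cost ≤ 55 $/kg. Survivors: candidate J, candidate Y.
Putting every candidate on a common basis:
  candidate J: σ_y = 471.6 MPa, ρ = 8040 kg/m³
  candidate Y: σ_y = 57.80 MPa, ρ = 2257 kg/m³
  candidate Y: M = 3.37×10⁻³
  candidate J: M = 2.70×10⁻³
Candidate Y ranks first.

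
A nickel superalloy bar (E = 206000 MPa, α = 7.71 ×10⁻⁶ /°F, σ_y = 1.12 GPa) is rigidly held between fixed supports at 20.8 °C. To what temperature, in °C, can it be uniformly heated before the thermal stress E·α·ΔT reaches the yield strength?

413 °C

E = 206000 MPa = 206.0 GPa.
α = 7.71×10⁻⁶/°F × 9/5 = 13.9×10⁻⁶/K.
σ_y = 1.12 GPa = 1120 MPa.
E·α·ΔT = 1120 MPa ⇒ ΔT = 1120 / (206.0×10³ × 13.9×10⁻⁶) = 391.8 K.
T = 20.8 + 391.8 = 412.6 °C.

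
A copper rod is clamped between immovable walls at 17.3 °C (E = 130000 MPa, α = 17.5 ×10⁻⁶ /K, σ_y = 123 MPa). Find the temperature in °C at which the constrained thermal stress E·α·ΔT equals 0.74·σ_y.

E = 130000 MPa = 130.0 GPa.
E·α·ΔT = 91.02 MPa ⇒ ΔT = 91.02 / (130.0×10³ × 17.5×10⁻⁶) = 40.01 K.
T = 17.3 + 40.01 = 57.31 °C.

57.3 °C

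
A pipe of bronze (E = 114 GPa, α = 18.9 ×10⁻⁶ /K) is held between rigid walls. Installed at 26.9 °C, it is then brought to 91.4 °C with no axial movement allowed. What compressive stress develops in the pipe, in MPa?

ΔT = 64.50 K. Constrained thermal stress σ = E·α·ΔT = 114.0×10³ MPa × 18.9×10⁻⁶ × 64.50 = 139 MPa (compressive).

139 MPa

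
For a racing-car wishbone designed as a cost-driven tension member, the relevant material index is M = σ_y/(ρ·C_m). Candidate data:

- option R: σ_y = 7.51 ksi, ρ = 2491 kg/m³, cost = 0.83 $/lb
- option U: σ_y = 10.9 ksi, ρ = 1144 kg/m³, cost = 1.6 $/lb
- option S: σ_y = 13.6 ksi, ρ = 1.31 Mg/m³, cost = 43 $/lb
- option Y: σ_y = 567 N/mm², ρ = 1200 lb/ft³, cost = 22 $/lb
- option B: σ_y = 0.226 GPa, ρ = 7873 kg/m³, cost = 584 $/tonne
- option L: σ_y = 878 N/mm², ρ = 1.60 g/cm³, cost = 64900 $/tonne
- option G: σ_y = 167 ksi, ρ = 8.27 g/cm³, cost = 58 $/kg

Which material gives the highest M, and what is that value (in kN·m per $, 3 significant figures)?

option B, M = 49.2 kN·m per $

Normalizing units and computing the index:
  option R: σ_y = 51.78 MPa, ρ = 2491 kg/m³, cost = 1.830 $/kg
  option U: σ_y = 75.15 MPa, ρ = 1144 kg/m³, cost = 3.527 $/kg
  option S: σ_y = 93.77 MPa, ρ = 1310 kg/m³, cost = 94.80 $/kg
  option Y: σ_y = 567.0 MPa, ρ = 19220 kg/m³, cost = 48.50 $/kg
  option B: σ_y = 226.0 MPa, ρ = 7873 kg/m³, cost = 0.5840 $/kg
  option L: σ_y = 878.0 MPa, ρ = 1600 kg/m³, cost = 64.90 $/kg
  option G: σ_y = 1151 MPa, ρ = 8270 kg/m³, cost = 58.00 $/kg
  option B: M = 49.2 kN·m per $
  option U: M = 18.6 kN·m per $
  option R: M = 11.4 kN·m per $
  option L: M = 8.46 kN·m per $
  option G: M = 2.40 kN·m per $
  option S: M = 0.755 kN·m per $
  option Y: M = 0.608 kN·m per $
The maximum is for option B.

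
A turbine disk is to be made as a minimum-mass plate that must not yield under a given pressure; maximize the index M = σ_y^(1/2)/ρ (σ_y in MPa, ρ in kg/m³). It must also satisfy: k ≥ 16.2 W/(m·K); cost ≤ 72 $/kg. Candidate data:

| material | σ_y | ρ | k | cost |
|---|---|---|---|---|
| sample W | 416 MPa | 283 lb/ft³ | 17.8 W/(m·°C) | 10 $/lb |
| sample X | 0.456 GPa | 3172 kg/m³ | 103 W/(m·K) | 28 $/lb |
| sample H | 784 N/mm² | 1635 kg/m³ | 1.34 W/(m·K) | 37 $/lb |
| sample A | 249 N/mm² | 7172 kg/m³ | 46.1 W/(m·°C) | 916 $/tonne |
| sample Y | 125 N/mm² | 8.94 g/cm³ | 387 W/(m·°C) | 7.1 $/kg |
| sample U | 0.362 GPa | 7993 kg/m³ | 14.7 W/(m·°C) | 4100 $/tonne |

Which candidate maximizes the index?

Screen on constraints: k ≥ 16.2 W/(m·K); cost ≤ 72 $/kg. Survivors: sample W, sample X, sample A, sample Y.
Putting every candidate on a common basis:
  sample W: σ_y = 416.0 MPa, ρ = 4533 kg/m³
  sample X: σ_y = 456.0 MPa, ρ = 3172 kg/m³
  sample A: σ_y = 249.0 MPa, ρ = 7172 kg/m³
  sample Y: σ_y = 125.0 MPa, ρ = 8940 kg/m³
  sample X: M = 6.73×10⁻³
  sample W: M = 4.50×10⁻³
  sample A: M = 2.20×10⁻³
  sample Y: M = 1.25×10⁻³
Sample X ranks first.

sample X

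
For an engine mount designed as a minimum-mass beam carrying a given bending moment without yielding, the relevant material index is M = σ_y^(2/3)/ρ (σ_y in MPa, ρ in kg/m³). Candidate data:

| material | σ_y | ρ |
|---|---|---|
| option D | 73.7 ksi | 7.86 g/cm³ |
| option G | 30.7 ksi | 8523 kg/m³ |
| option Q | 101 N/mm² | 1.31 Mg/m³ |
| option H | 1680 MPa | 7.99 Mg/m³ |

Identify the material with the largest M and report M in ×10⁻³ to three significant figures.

option H, M = 17.7×10⁻³

Normalizing units and computing the index:
  option D: σ_y = 508.1 MPa, ρ = 7860 kg/m³
  option G: σ_y = 211.7 MPa, ρ = 8523 kg/m³
  option Q: σ_y = 101.0 MPa, ρ = 1310 kg/m³
  option H: σ_y = 1680 MPa, ρ = 7990 kg/m³
  option H: M = 17.7×10⁻³
  option Q: M = 16.6×10⁻³
  option D: M = 8.10×10⁻³
  option G: M = 4.17×10⁻³
Highest index: option H.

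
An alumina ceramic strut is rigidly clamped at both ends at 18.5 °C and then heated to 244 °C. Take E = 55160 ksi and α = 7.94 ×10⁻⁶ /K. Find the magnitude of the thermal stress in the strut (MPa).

681 MPa

E = 55160 ksi = 380.3 GPa.
ΔT = 225.5 K. Constrained thermal stress σ = E·α·ΔT = 380.3×10³ MPa × 7.94×10⁻⁶ × 225.5 = 681 MPa (compressive).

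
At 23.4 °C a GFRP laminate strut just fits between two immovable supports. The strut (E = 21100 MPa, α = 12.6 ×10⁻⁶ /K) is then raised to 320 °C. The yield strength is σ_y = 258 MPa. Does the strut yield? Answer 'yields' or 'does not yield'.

E = 21100 MPa = 21.10 GPa.
ΔT = 296.6 K. Constrained thermal stress σ = E·α·ΔT = 21.10×10³ MPa × 12.6×10⁻⁶ × 296.6 = 78.9 MPa (compressive).
Compare to σ_y = 258 MPa: σ < σ_y, so it does not yield.

does not yield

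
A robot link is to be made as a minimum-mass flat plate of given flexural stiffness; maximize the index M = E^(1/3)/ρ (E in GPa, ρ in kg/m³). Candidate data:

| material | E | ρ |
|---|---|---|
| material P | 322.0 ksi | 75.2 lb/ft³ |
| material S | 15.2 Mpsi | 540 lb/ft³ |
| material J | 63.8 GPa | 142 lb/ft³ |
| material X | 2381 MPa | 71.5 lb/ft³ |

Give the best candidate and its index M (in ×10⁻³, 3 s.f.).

material J, M = 1.76×10⁻³

In SI units:
  material P: E = 2.220 GPa, ρ = 1205 kg/m³
  material S: E = 104.8 GPa, ρ = 8650 kg/m³
  material J: E = 63.80 GPa, ρ = 2275 kg/m³
  material X: E = 2.381 GPa, ρ = 1145 kg/m³
  material J: M = 1.76×10⁻³
  material X: M = 1.17×10⁻³
  material P: M = 1.08×10⁻³
  material S: M = 0.545×10⁻³
Material J has the largest M.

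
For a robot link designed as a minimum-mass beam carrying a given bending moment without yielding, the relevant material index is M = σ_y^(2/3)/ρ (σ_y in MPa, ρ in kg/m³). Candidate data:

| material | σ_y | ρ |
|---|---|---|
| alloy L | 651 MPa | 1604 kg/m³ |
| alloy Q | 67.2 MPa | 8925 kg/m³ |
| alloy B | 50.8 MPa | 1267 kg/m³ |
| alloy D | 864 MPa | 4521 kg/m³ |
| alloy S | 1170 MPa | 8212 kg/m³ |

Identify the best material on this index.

alloy L

Per-candidate index values:
  alloy L: M = 46.8×10⁻³
  alloy D: M = 20.1×10⁻³
  alloy S: M = 13.5×10⁻³
  alloy B: M = 10.8×10⁻³
  alloy Q: M = 1.85×10⁻³
Highest index: alloy L.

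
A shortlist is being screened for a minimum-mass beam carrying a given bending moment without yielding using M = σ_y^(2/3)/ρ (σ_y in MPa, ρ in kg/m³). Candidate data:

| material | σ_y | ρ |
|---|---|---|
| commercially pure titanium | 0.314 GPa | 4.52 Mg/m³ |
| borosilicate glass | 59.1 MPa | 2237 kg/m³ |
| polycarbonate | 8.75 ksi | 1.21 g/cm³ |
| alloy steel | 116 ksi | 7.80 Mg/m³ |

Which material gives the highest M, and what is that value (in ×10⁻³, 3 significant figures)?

polycarbonate, M = 12.7×10⁻³

After converting to SI:
  commercially pure titanium: σ_y = 314.0 MPa, ρ = 4520 kg/m³
  borosilicate glass: σ_y = 59.10 MPa, ρ = 2237 kg/m³
  polycarbonate: σ_y = 60.33 MPa, ρ = 1210 kg/m³
  alloy steel: σ_y = 799.8 MPa, ρ = 7800 kg/m³
  polycarbonate: M = 12.7×10⁻³
  alloy steel: M = 11.0×10⁻³
  commercially pure titanium: M = 10.2×10⁻³
  borosilicate glass: M = 6.78×10⁻³
Polycarbonate ranks first.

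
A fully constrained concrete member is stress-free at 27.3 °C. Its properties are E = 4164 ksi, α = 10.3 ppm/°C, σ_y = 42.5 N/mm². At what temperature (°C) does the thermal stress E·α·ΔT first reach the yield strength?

E = 4164 ksi = 28.71 GPa.
σ_y = 42.5 N/mm² = 42.50 MPa.
E·α·ΔT = 42.50 MPa ⇒ ΔT = 42.50 / (28.71×10³ × 10.3×10⁻⁶) = 143.7 K.
T = 27.3 + 143.7 = 171.0 °C.

171 °C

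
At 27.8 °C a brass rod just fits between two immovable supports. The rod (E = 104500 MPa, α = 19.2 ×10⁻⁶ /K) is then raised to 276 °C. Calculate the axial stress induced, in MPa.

498 MPa

E = 104500 MPa = 104.5 GPa.
ΔT = 248.2 K. Constrained thermal stress σ = E·α·ΔT = 104.5×10³ MPa × 19.2×10⁻⁶ × 248.2 = 498 MPa (compressive).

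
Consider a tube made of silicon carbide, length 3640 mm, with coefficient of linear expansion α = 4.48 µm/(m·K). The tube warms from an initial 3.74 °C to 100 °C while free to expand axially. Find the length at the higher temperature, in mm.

3641.6 mm

ΔT = 100 − 3.74 = 96.26 K.
ΔL = α·L₀·ΔT = 4.48×10⁻⁶ × 3640 mm × 96.26 K = 1.57 mm.
L = L₀ + ΔL = 3640 + 1.57 = 3641.6 mm.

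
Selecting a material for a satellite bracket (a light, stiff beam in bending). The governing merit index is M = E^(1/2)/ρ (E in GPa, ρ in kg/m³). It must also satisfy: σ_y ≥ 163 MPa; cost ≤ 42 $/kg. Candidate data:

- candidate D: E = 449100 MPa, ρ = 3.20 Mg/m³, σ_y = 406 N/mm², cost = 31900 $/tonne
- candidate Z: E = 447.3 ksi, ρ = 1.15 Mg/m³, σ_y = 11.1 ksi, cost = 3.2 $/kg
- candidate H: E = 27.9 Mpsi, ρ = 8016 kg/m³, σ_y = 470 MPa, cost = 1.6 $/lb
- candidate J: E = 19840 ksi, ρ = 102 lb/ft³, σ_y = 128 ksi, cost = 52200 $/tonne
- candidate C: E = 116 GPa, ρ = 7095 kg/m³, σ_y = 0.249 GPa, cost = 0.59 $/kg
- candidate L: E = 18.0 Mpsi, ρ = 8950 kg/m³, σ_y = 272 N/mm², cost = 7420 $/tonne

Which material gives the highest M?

Screen on constraints: σ_y ≥ 163 MPa; cost ≤ 42 $/kg. Survivors: candidate D, candidate H, candidate C, candidate L.
In SI units:
  candidate D: E = 449.1 GPa, ρ = 3200 kg/m³
  candidate H: E = 192.4 GPa, ρ = 8016 kg/m³
  candidate C: E = 116.0 GPa, ρ = 7095 kg/m³
  candidate L: E = 124.1 GPa, ρ = 8950 kg/m³
  candidate D: M = 6.62×10⁻³
  candidate H: M = 1.73×10⁻³
  candidate C: M = 1.52×10⁻³
  candidate L: M = 1.24×10⁻³
Highest index: candidate D.

candidate D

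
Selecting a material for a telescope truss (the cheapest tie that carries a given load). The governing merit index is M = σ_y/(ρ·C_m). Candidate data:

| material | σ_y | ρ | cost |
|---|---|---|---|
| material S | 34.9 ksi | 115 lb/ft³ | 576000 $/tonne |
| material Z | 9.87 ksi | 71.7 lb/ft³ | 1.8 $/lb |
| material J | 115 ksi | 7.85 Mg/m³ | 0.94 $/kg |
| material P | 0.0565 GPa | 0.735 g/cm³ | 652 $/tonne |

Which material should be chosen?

In SI units:
  material S: σ_y = 240.6 MPa, ρ = 1842 kg/m³, cost = 576.0 $/kg
  material Z: σ_y = 68.05 MPa, ρ = 1149 kg/m³, cost = 3.968 $/kg
  material J: σ_y = 792.9 MPa, ρ = 7850 kg/m³, cost = 0.9400 $/kg
  material P: σ_y = 56.50 MPa, ρ = 735.0 kg/m³, cost = 0.6520 $/kg
  material P: M = 118 kN·m per $
  material J: M = 107 kN·m per $
  material Z: M = 14.9 kN·m per $
  material S: M = 0.227 kN·m per $
Material P has the largest M.

material P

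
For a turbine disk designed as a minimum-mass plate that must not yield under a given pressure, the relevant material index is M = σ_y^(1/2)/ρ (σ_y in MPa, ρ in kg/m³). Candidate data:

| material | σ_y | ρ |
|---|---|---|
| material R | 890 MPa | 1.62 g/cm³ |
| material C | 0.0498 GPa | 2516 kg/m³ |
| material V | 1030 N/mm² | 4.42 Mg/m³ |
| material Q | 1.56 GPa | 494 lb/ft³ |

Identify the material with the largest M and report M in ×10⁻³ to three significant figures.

material R, M = 18.4×10⁻³

Convert each candidate to consistent units, then evaluate M:
  material R: σ_y = 890.0 MPa, ρ = 1620 kg/m³
  material C: σ_y = 49.80 MPa, ρ = 2516 kg/m³
  material V: σ_y = 1030 MPa, ρ = 4420 kg/m³
  material Q: σ_y = 1560 MPa, ρ = 7913 kg/m³
  material R: M = 18.4×10⁻³
  material V: M = 7.26×10⁻³
  material Q: M = 4.99×10⁻³
  material C: M = 2.80×10⁻³
Highest index: material R.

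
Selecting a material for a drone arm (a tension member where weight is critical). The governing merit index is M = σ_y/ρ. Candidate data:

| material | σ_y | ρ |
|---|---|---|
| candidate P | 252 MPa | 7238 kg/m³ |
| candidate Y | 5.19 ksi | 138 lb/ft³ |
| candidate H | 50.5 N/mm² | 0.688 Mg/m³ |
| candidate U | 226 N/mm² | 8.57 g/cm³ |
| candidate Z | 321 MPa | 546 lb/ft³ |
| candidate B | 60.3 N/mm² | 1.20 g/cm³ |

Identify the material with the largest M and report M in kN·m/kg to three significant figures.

candidate H, M = 73.4 kN·m/kg

In SI units:
  candidate P: σ_y = 252.0 MPa, ρ = 7238 kg/m³
  candidate Y: σ_y = 35.78 MPa, ρ = 2211 kg/m³
  candidate H: σ_y = 50.50 MPa, ρ = 688.0 kg/m³
  candidate U: σ_y = 226.0 MPa, ρ = 8570 kg/m³
  candidate Z: σ_y = 321.0 MPa, ρ = 8746 kg/m³
  candidate B: σ_y = 60.30 MPa, ρ = 1200 kg/m³
  candidate H: M = 73.4 kN·m/kg
  candidate B: M = 50.2 kN·m/kg
  candidate Z: M = 36.7 kN·m/kg
  candidate P: M = 34.8 kN·m/kg
  candidate U: M = 26.4 kN·m/kg
  candidate Y: M = 16.2 kN·m/kg
Candidate H has the largest M.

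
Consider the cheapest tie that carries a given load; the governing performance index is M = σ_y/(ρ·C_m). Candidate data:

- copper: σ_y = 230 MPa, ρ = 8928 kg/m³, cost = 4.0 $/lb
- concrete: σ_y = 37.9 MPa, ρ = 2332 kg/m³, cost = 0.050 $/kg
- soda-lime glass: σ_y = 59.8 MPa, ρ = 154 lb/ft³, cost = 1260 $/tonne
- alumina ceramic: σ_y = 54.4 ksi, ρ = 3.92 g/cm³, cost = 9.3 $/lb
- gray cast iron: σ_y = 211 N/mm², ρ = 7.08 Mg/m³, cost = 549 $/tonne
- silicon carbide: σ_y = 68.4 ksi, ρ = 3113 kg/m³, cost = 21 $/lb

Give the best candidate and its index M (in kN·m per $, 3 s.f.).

concrete, M = 325 kN·m per $

Convert each candidate to consistent units, then evaluate M:
  copper: σ_y = 230.0 MPa, ρ = 8928 kg/m³, cost = 8.818 $/kg
  concrete: σ_y = 37.90 MPa, ρ = 2332 kg/m³, cost = 0.05000 $/kg
  soda-lime glass: σ_y = 59.80 MPa, ρ = 2467 kg/m³, cost = 1.260 $/kg
  alumina ceramic: σ_y = 375.1 MPa, ρ = 3920 kg/m³, cost = 20.50 $/kg
  gray cast iron: σ_y = 211.0 MPa, ρ = 7080 kg/m³, cost = 0.5490 $/kg
  silicon carbide: σ_y = 471.6 MPa, ρ = 3113 kg/m³, cost = 46.30 $/kg
  concrete: M = 325 kN·m per $
  gray cast iron: M = 54.3 kN·m per $
  soda-lime glass: M = 19.2 kN·m per $
  alumina ceramic: M = 4.67 kN·m per $
  silicon carbide: M = 3.27 kN·m per $
  copper: M = 2.92 kN·m per $
Concrete ranks first.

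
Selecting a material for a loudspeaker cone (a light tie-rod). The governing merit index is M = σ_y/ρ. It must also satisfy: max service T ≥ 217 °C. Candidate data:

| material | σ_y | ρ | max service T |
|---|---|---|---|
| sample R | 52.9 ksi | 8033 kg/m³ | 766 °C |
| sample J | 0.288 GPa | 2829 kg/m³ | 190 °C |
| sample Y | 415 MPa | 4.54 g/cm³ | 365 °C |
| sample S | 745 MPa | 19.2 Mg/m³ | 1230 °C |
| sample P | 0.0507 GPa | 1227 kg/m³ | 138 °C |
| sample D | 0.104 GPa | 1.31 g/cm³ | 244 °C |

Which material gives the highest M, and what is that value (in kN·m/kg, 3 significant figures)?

Screen on constraints: max service T ≥ 217 °C. Survivors: sample R, sample Y, sample S, sample D.
Normalizing units and computing the index:
  sample R: σ_y = 364.7 MPa, ρ = 8033 kg/m³
  sample Y: σ_y = 415.0 MPa, ρ = 4540 kg/m³
  sample S: σ_y = 745.0 MPa, ρ = 19200 kg/m³
  sample D: σ_y = 104.0 MPa, ρ = 1310 kg/m³
  sample Y: M = 91.4 kN·m/kg
  sample D: M = 79.4 kN·m/kg
  sample R: M = 45.4 kN·m/kg
  sample S: M = 38.8 kN·m/kg
Sample Y has the largest M.

sample Y, M = 91.4 kN·m/kg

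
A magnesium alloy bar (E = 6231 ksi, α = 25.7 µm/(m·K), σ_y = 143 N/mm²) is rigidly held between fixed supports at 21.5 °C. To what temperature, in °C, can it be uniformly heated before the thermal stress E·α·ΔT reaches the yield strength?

E = 6231 ksi = 42.96 GPa.
σ_y = 143 N/mm² = 143.0 MPa.
E·α·ΔT = 143.0 MPa ⇒ ΔT = 143.0 / (42.96×10³ × 25.7×10⁻⁶) = 129.5 K.
T = 21.5 + 129.5 = 151.0 °C.

151 °C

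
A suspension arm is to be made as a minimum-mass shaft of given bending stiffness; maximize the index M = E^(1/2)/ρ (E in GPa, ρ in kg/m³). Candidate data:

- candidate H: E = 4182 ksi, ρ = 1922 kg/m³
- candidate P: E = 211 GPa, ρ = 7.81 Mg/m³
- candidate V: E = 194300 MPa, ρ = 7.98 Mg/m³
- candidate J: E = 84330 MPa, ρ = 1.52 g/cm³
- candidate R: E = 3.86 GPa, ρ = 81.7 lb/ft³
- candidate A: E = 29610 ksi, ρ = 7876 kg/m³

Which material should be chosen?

candidate J

Putting every candidate on a common basis:
  candidate H: E = 28.83 GPa, ρ = 1922 kg/m³
  candidate P: E = 211.0 GPa, ρ = 7810 kg/m³
  candidate V: E = 194.3 GPa, ρ = 7980 kg/m³
  candidate J: E = 84.33 GPa, ρ = 1520 kg/m³
  candidate R: E = 3.860 GPa, ρ = 1309 kg/m³
  candidate A: E = 204.2 GPa, ρ = 7876 kg/m³
  candidate J: M = 6.04×10⁻³
  candidate H: M = 2.79×10⁻³
  candidate P: M = 1.86×10⁻³
  candidate A: M = 1.81×10⁻³
  candidate V: M = 1.75×10⁻³
  candidate R: M = 1.50×10⁻³
Candidate J has the largest M.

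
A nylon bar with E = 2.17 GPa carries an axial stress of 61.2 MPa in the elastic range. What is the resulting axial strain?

ε = σ/E = 61.2 / 2170 = 0.0282.

0.0282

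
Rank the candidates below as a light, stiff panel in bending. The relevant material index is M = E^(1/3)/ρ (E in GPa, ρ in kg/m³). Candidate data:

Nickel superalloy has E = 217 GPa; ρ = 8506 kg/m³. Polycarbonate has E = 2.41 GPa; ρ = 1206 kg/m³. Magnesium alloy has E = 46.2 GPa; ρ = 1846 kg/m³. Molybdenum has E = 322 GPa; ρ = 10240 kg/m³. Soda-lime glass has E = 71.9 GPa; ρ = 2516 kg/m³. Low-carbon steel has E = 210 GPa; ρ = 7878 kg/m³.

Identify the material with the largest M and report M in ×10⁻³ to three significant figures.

magnesium alloy, M = 1.94×10⁻³

Computing M directly (units already consistent):
  magnesium alloy: M = 1.94×10⁻³
  soda-lime glass: M = 1.65×10⁻³
  polycarbonate: M = 1.11×10⁻³
  low-carbon steel: M = 0.754×10⁻³
  nickel superalloy: M = 0.706×10⁻³
  molybdenum: M = 0.669×10⁻³
Magnesium alloy ranks first.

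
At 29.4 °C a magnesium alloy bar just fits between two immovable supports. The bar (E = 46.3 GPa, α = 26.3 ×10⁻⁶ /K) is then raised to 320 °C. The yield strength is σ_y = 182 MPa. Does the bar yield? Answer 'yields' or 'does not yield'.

yields

ΔT = 290.6 K. Constrained thermal stress σ = E·α·ΔT = 46.30×10³ MPa × 26.3×10⁻⁶ × 290.6 = 354 MPa (compressive).
Compare to σ_y = 182 MPa: σ ≥ σ_y, so it yields.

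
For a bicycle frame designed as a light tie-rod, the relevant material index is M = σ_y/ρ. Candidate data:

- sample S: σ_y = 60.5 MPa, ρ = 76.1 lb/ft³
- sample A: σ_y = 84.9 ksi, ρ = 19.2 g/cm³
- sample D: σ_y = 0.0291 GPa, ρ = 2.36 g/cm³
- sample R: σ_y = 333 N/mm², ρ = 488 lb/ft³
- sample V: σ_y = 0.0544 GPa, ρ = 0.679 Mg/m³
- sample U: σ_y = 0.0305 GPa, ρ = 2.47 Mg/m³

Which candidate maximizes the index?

sample V

After converting to SI:
  sample S: σ_y = 60.50 MPa, ρ = 1219 kg/m³
  sample A: σ_y = 585.4 MPa, ρ = 19200 kg/m³
  sample D: σ_y = 29.10 MPa, ρ = 2360 kg/m³
  sample R: σ_y = 333.0 MPa, ρ = 7817 kg/m³
  sample V: σ_y = 54.40 MPa, ρ = 679.0 kg/m³
  sample U: σ_y = 30.50 MPa, ρ = 2470 kg/m³
  sample V: M = 80.1 kN·m/kg
  sample S: M = 49.6 kN·m/kg
  sample R: M = 42.6 kN·m/kg
  sample A: M = 30.5 kN·m/kg
  sample U: M = 12.3 kN·m/kg
  sample D: M = 12.3 kN·m/kg
Sample V ranks first.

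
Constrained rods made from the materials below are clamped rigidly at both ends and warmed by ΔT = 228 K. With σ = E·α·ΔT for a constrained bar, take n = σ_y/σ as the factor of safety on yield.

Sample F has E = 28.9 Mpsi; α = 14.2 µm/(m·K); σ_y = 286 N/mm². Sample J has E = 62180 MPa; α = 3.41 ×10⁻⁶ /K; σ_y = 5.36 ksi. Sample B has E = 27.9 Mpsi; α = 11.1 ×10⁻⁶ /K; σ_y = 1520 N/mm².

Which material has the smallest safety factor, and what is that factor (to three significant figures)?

sample F, n = 0.443

Converting E to GPa, α to ×10⁻⁶/K, σ_y to MPa, then σ and n for each:
  sample F: E = 199.3, α = 14.2, σ_y = 286.0 → σ = 645 MPa, n = 0.443
  sample J: E = 62.18, α = 3.41, σ_y = 36.96 → σ = 48.3 MPa, n = 0.764
  sample B: E = 192.4, α = 11.1, σ_y = 1520 → σ = 487 MPa, n = 3.12
The minimum is sample F at n = 0.443.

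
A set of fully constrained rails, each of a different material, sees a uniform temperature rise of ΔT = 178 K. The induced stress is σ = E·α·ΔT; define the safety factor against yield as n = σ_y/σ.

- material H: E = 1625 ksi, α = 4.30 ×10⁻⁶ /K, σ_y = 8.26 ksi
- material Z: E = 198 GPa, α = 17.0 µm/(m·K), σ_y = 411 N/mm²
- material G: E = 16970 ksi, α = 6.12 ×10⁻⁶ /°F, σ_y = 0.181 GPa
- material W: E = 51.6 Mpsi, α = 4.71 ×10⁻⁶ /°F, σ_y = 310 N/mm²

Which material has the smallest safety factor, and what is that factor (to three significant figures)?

Converting E to GPa, α to ×10⁻⁶/K, σ_y to MPa, then σ and n for each:
  material H: E = 11.20, α = 4.30, σ_y = 56.95 → σ = 8.58 MPa, n = 6.64
  material Z: E = 198.0, α = 17.0, σ_y = 411.0 → σ = 599 MPa, n = 0.686
  material G: E = 117.0, α = 11.0, σ_y = 181.0 → σ = 229 MPa, n = 0.789
  material W: E = 355.8, α = 8.48, σ_y = 310.0 → σ = 537 MPa, n = 0.577
Material W has the lowest safety factor, n = 0.577.

material W, n = 0.577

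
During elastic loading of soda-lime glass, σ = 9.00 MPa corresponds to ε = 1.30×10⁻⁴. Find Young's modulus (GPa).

69.2 GPa

E = σ/ε = 9.00 MPa / 1.30×10⁻⁴ = 69230 MPa = 69.2 GPa.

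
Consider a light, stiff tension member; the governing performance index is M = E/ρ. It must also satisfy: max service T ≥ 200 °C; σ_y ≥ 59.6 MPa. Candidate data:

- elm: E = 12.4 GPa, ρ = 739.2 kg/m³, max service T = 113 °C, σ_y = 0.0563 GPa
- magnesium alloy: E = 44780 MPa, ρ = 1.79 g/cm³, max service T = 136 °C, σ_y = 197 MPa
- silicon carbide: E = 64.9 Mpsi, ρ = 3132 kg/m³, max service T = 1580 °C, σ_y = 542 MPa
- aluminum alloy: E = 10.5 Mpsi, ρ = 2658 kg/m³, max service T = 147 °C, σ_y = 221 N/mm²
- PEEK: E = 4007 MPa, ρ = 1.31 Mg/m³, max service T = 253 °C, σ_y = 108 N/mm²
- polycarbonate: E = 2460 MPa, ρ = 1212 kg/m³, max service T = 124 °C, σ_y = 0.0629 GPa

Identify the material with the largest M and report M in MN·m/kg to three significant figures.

silicon carbide, M = 143 MN·m/kg

Screen on constraints: max service T ≥ 200 °C; σ_y ≥ 59.6 MPa. Survivors: silicon carbide, PEEK.
Convert each candidate to consistent units, then evaluate M:
  silicon carbide: E = 447.5 GPa, ρ = 3132 kg/m³
  PEEK: E = 4.007 GPa, ρ = 1310 kg/m³
  silicon carbide: M = 143 MN·m/kg
  PEEK: M = 3.06 MN·m/kg
The maximum is for silicon carbide.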